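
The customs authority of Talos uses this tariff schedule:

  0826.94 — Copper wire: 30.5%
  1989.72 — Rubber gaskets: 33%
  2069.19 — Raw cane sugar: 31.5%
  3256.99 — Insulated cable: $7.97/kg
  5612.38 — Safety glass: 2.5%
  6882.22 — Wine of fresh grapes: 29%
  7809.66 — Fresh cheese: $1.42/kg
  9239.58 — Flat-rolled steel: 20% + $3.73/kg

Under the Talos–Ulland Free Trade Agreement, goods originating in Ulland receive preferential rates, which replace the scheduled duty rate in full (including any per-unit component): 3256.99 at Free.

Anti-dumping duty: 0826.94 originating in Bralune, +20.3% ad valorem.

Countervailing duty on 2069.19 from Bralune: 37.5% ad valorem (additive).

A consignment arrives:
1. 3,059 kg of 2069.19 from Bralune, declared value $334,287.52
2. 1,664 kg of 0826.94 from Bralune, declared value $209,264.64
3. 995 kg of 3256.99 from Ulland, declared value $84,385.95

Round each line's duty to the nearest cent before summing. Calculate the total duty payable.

Line 1 (2069.19, Bralune, 3,059 kg, $334,287.52):
Base rate for 2069.19 is 31.5%.
Additional duty on 2069.19 from Bralune: +37.5%. Applied ad valorem rate: 31.5% + 37.5% = 69%.
Duty = $334,287.52 × 69% = $230,658.39.
Line 2 (0826.94, Bralune, 1,664 kg, $209,264.64):
Base rate for 0826.94 is 30.5%.
Additional duty on 0826.94 from Bralune: +20.3%. Applied ad valorem rate: 30.5% + 20.3% = 50.8%.
Duty = $209,264.64 × 50.8% = $106,306.44.
Line 3 (3256.99, Ulland, 995 kg, $84,385.95):
Base rate for 3256.99 is $7.97/kg.
Origin Ulland qualifies under the Talos–Ulland agreement and 3256.99 is covered: preferential rate Free applies instead.
Duty = $84,385.95 × 0% = $0.00.
Total = $230,658.39 + $106,306.44 + $0.00 = $336,964.83.

$336,964.83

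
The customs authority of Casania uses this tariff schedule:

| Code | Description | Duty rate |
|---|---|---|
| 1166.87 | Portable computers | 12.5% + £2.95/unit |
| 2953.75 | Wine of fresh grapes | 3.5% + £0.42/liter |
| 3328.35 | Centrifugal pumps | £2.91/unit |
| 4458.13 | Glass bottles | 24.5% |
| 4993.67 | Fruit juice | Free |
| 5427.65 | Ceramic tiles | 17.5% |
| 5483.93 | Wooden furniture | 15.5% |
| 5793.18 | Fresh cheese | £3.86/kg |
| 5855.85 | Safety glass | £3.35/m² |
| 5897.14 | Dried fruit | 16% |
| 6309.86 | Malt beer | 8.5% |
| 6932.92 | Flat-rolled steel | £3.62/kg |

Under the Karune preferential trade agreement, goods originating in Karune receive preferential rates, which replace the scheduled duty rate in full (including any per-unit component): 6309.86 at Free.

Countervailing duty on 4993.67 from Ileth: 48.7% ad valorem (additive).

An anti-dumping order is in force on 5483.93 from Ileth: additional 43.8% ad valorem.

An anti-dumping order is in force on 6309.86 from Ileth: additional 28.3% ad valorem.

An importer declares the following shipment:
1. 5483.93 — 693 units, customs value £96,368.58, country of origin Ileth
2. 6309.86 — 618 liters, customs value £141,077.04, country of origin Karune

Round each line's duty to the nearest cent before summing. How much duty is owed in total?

Line 1 (5483.93, Ileth, 693 units, £96,368.58):
Base rate for 5483.93 is 15.5%.
Additional duty on 5483.93 from Ileth: +43.8%. Applied ad valorem rate: 15.5% + 43.8% = 59.3%.
Duty = £96,368.58 × 59.3% = £57,146.57.
Line 2 (6309.86, Karune, 618 liters, £141,077.04):
Base rate for 6309.86 is 8.5%.
Origin Karune qualifies under the Casania–Karune agreement and 6309.86 is covered: preferential rate Free applies instead.
The additional-duty order on 6309.86 targets Ileth, not Karune; it does not apply.
Duty = £141,077.04 × 0% = £0.00.
Total = £57,146.57 + £0.00 = £57,146.57.

£57,146.57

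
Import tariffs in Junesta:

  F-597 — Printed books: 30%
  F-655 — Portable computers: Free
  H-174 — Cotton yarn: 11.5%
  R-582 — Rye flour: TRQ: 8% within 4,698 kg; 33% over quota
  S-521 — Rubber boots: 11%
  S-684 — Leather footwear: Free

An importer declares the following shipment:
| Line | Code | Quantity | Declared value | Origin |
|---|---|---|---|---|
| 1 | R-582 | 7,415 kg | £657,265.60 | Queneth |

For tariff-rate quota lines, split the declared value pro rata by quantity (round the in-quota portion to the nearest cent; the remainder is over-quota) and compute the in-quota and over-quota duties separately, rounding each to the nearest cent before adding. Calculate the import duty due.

Line 1 (R-582, Queneth, 7,415 kg, £657,265.60):
Code R-582 is under a tariff-rate quota (threshold 4,698 kg). In-quota: 4,698 kg at 8%; over-quota: 2,717 kg at 33%.
Pro-rata value split: in-quota = £657,265.60 × 4,698/7,415 = £416,430.72; over-quota = £657,265.60 − £416,430.72 = £240,834.88.
In-quota duty = £416,430.72 × 8% = £33,314.46. Over-quota duty = £240,834.88 × 33% = £79,475.51.
Line duty = £33,314.46 + £79,475.51 = £112,789.97.

£112,789.97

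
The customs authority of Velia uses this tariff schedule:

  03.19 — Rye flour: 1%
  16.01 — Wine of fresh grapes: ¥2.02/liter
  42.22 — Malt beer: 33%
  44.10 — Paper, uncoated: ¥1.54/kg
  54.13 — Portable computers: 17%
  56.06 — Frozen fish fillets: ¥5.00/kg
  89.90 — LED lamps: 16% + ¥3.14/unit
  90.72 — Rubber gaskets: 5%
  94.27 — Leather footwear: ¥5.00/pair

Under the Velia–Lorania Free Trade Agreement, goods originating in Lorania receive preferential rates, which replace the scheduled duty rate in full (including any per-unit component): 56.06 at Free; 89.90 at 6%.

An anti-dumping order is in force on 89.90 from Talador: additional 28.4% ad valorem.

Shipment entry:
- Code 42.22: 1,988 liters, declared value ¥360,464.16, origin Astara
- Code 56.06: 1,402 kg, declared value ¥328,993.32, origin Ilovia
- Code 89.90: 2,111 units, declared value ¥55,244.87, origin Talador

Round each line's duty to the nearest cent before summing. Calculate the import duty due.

¥157,120.43

Line 1 (42.22, Astara, 1,988 liters, ¥360,464.16):
Base rate for 42.22 is 33%.
Duty = ¥360,464.16 × 33% = ¥118,953.17.
Line 2 (56.06, Ilovia, 1,402 kg, ¥328,993.32):
Base rate for 56.06 is ¥5.00/kg.
56.06 has an FTA preferential rate, but origin Ilovia is not Lorania; base rate stands.
Duty = 1,402 × ¥5.00 = ¥7,010.00.
Line 3 (89.90, Talador, 2,111 units, ¥55,244.87):
Base rate for 89.90 is 16% + ¥3.14/unit.
89.90 has an FTA preferential rate, but origin Talador is not Lorania; base rate stands.
Additional duty on 89.90 from Talador: +28.4%. Applied ad valorem rate: 16% + 28.4% = 44.4%.
Duty = ¥55,244.87 × 44.4% + 2,111 × ¥3.14 = ¥31,157.26.
Total = ¥118,953.17 + ¥7,010.00 + ¥31,157.26 = ¥157,120.43.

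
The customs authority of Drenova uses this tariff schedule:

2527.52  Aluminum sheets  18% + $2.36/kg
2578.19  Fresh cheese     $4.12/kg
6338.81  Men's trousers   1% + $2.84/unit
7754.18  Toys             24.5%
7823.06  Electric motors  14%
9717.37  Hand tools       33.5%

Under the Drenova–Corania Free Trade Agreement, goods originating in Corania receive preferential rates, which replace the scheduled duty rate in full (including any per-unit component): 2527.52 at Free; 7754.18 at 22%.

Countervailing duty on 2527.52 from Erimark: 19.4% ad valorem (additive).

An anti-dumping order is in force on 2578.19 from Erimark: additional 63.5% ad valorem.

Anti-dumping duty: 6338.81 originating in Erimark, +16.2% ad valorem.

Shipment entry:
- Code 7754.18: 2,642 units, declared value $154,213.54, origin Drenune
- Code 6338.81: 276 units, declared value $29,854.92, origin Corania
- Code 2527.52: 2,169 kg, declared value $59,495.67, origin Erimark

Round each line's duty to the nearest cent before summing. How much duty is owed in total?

Line 1 (7754.18, Drenune, 2,642 units, $154,213.54):
Base rate for 7754.18 is 24.5%.
7754.18 has an FTA preferential rate, but origin Drenune is not Corania; base rate stands.
Duty = $154,213.54 × 24.5% = $37,782.32.
Line 2 (6338.81, Corania, 276 units, $29,854.92):
Base rate for 6338.81 is 1% + $2.84/unit.
Origin Corania is the FTA partner but 6338.81 is not on the preference list; base rate stands.
The additional-duty order on 6338.81 targets Erimark, not Corania; it does not apply.
Duty = $29,854.92 × 1% + 276 × $2.84 = $1,082.39.
Line 3 (2527.52, Erimark, 2,169 kg, $59,495.67):
Base rate for 2527.52 is 18% + $2.36/kg.
2527.52 has an FTA preferential rate, but origin Erimark is not Corania; base rate stands.
Additional duty on 2527.52 from Erimark: +19.4%. Applied ad valorem rate: 18% + 19.4% = 37.4%.
Duty = $59,495.67 × 37.4% + 2,169 × $2.36 = $27,370.22.
Total = $37,782.32 + $1,082.39 + $27,370.22 = $66,234.93.

$66,234.93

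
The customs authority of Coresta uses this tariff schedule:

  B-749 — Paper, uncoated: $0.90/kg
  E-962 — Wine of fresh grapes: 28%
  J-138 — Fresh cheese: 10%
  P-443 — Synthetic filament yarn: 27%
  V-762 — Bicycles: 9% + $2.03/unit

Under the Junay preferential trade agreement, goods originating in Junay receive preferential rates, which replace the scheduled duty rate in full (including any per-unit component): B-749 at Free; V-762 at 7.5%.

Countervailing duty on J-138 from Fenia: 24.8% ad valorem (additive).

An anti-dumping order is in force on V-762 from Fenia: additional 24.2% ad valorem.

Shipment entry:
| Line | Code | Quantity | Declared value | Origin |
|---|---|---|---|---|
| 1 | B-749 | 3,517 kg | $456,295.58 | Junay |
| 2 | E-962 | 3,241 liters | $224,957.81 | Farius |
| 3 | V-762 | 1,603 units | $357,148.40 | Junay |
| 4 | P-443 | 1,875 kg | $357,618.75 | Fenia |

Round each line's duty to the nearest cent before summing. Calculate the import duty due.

$186,331.38

Line 1 (B-749, Junay, 3,517 kg, $456,295.58):
Base rate for B-749 is $0.90/kg.
Origin Junay qualifies under the Coresta–Junay agreement and B-749 is covered: preferential rate Free applies instead.
Duty = $456,295.58 × 0% = $0.00.
Line 2 (E-962, Farius, 3,241 liters, $224,957.81):
Base rate for E-962 is 28%.
Duty = $224,957.81 × 28% = $62,988.19.
Line 3 (V-762, Junay, 1,603 units, $357,148.40):
Base rate for V-762 is 9% + $2.03/unit.
Origin Junay qualifies under the Coresta–Junay agreement and V-762 is covered: preferential rate 7.5% applies instead.
The additional-duty order on V-762 targets Fenia, not Junay; it does not apply.
Duty = $357,148.40 × 7.5% = $26,786.13.
Line 4 (P-443, Fenia, 1,875 kg, $357,618.75):
Base rate for P-443 is 27%.
Duty = $357,618.75 × 27% = $96,557.06.
Total = $0.00 + $62,988.19 + $26,786.13 + $96,557.06 = $186,331.38.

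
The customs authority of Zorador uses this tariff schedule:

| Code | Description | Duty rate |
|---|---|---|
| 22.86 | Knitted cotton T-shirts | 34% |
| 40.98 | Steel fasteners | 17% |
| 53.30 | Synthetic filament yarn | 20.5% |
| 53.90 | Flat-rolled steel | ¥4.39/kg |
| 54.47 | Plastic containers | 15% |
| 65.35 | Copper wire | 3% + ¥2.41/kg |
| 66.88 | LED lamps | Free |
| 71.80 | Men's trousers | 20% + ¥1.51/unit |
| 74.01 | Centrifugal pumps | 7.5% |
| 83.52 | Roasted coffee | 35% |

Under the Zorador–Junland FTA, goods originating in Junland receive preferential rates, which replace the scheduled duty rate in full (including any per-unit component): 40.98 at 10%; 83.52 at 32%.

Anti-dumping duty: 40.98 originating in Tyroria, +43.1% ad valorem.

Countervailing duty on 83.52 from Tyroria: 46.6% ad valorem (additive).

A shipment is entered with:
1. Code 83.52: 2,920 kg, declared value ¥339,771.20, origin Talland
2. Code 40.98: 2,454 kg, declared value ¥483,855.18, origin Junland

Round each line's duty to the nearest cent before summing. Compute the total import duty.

¥167,305.44

Line 1 (83.52, Talland, 2,920 kg, ¥339,771.20):
Base rate for 83.52 is 35%.
83.52 has an FTA preferential rate, but origin Talland is not Junland; base rate stands.
The additional-duty order on 83.52 targets Tyroria, not Talland; it does not apply.
Duty = ¥339,771.20 × 35% = ¥118,919.92.
Line 2 (40.98, Junland, 2,454 kg, ¥483,855.18):
Base rate for 40.98 is 17%.
Origin Junland qualifies under the Zorador–Junland agreement and 40.98 is covered: preferential rate 10% applies instead.
The additional-duty order on 40.98 targets Tyroria, not Junland; it does not apply.
Duty = ¥483,855.18 × 10% = ¥48,385.52.
Total = ¥118,919.92 + ¥48,385.52 = ¥167,305.44.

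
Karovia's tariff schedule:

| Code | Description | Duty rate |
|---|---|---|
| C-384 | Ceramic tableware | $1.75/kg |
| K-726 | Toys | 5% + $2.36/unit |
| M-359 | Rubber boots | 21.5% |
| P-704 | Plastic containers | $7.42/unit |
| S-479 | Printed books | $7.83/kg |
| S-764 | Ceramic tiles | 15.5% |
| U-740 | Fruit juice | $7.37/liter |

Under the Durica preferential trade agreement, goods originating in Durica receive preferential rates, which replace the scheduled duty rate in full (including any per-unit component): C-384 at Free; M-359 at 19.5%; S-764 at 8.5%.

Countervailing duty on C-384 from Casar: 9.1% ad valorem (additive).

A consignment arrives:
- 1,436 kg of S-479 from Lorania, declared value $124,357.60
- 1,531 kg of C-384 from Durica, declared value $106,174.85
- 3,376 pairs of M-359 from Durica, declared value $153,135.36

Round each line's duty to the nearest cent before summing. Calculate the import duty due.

$41,105.28

Line 1 (S-479, Lorania, 1,436 kg, $124,357.60):
Base rate for S-479 is $7.83/kg.
Duty = 1,436 × $7.83 = $11,243.88.
Line 2 (C-384, Durica, 1,531 kg, $106,174.85):
Base rate for C-384 is $1.75/kg.
Origin Durica qualifies under the Karovia–Durica agreement and C-384 is covered: preferential rate Free applies instead.
The additional-duty order on C-384 targets Casar, not Durica; it does not apply.
Duty = $106,174.85 × 0% = $0.00.
Line 3 (M-359, Durica, 3,376 pairs, $153,135.36):
Base rate for M-359 is 21.5%.
Origin Durica qualifies under the Karovia–Durica agreement and M-359 is covered: preferential rate 19.5% applies instead.
Duty = $153,135.36 × 19.5% = $29,861.40.
Total = $11,243.88 + $0.00 + $29,861.40 = $41,105.28.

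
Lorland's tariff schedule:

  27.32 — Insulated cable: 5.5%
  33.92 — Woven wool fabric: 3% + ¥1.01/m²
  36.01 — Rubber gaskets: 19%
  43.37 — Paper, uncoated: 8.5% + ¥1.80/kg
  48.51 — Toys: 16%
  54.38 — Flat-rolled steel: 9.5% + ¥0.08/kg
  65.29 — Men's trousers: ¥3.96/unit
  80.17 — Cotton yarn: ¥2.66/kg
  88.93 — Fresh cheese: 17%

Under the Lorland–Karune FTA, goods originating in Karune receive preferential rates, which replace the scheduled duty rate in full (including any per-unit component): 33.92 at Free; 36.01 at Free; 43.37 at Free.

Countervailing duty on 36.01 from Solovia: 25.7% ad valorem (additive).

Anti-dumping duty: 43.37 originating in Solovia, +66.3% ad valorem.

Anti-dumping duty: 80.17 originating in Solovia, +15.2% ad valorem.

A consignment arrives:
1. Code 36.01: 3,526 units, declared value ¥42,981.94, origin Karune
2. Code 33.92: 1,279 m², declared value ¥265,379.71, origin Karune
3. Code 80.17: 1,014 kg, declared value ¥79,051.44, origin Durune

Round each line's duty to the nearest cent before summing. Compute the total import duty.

¥2,697.24

Line 1 (36.01, Karune, 3,526 units, ¥42,981.94):
Base rate for 36.01 is 19%.
Origin Karune qualifies under the Lorland–Karune agreement and 36.01 is covered: preferential rate Free applies instead.
The additional-duty order on 36.01 targets Solovia, not Karune; it does not apply.
Duty = ¥42,981.94 × 0% = ¥0.00.
Line 2 (33.92, Karune, 1,279 m², ¥265,379.71):
Base rate for 33.92 is 3% + ¥1.01/m².
Origin Karune qualifies under the Lorland–Karune agreement and 33.92 is covered: preferential rate Free applies instead.
Duty = ¥265,379.71 × 0% = ¥0.00.
Line 3 (80.17, Durune, 1,014 kg, ¥79,051.44):
Base rate for 80.17 is ¥2.66/kg.
The additional-duty order on 80.17 targets Solovia, not Durune; it does not apply.
Duty = 1,014 × ¥2.66 = ¥2,697.24.
Total = ¥0.00 + ¥0.00 + ¥2,697.24 = ¥2,697.24.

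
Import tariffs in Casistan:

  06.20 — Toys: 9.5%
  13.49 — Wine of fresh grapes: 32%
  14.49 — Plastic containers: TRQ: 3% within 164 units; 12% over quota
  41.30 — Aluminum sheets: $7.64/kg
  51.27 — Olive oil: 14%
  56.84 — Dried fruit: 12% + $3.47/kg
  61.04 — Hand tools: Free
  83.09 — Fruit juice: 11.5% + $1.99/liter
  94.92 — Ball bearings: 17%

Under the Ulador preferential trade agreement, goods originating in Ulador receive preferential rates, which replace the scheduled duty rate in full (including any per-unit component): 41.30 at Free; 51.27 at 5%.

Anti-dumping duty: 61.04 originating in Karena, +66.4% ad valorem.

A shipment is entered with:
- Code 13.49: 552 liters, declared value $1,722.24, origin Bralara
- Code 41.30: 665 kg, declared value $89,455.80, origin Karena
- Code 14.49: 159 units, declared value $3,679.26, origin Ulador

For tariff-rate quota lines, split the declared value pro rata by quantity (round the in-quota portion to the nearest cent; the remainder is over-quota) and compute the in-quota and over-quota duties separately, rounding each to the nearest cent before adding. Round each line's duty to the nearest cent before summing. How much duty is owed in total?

Line 1 (13.49, Bralara, 552 liters, $1,722.24):
Base rate for 13.49 is 32%.
Duty = $1,722.24 × 32% = $551.12.
Line 2 (41.30, Karena, 665 kg, $89,455.80):
Base rate for 41.30 is $7.64/kg.
41.30 has an FTA preferential rate, but origin Karena is not Ulador; base rate stands.
Duty = 665 × $7.64 = $5,080.60.
Line 3 (14.49, Ulador, 159 units, $3,679.26):
Code 14.49 is under a tariff-rate quota (threshold 164 units). Quantity 159 units is within the quota, so the in-quota rate 3% applies to the full value.
Duty = $3,679.26 × 3% = $110.38.
Total = $551.12 + $5,080.60 + $110.38 = $5,742.10.

$5,742.10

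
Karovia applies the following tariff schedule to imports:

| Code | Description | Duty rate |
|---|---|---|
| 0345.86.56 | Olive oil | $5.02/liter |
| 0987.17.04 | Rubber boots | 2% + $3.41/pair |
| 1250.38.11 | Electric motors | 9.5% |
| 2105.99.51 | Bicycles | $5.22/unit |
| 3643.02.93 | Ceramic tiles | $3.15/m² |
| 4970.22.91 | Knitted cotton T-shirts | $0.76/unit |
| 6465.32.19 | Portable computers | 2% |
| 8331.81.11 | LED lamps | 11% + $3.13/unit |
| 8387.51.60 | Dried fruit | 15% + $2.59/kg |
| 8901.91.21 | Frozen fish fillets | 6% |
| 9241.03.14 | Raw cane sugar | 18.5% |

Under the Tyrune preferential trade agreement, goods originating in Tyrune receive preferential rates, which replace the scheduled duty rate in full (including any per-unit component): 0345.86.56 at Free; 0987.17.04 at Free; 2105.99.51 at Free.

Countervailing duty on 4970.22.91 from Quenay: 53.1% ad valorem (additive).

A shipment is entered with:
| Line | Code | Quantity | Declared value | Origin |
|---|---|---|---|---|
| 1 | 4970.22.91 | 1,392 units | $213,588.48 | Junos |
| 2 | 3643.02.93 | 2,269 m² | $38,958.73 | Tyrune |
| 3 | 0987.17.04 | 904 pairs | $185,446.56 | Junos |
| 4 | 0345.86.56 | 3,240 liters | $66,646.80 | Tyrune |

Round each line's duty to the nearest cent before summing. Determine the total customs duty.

$14,996.84

Line 1 (4970.22.91, Junos, 1,392 units, $213,588.48):
Base rate for 4970.22.91 is $0.76/unit.
The additional-duty order on 4970.22.91 targets Quenay, not Junos; it does not apply.
Duty = 1,392 × $0.76 = $1,057.92.
Line 2 (3643.02.93, Tyrune, 2,269 m², $38,958.73):
Base rate for 3643.02.93 is $3.15/m².
Origin Tyrune is the FTA partner but 3643.02.93 is not on the preference list; base rate stands.
Duty = 2,269 × $3.15 = $7,147.35.
Line 3 (0987.17.04, Junos, 904 pairs, $185,446.56):
Base rate for 0987.17.04 is 2% + $3.41/pair.
0987.17.04 has an FTA preferential rate, but origin Junos is not Tyrune; base rate stands.
Duty = $185,446.56 × 2% + 904 × $3.41 = $6,791.57.
Line 4 (0345.86.56, Tyrune, 3,240 liters, $66,646.80):
Base rate for 0345.86.56 is $5.02/liter.
Origin Tyrune qualifies under the Karovia–Tyrune agreement and 0345.86.56 is covered: preferential rate Free applies instead.
Duty = $66,646.80 × 0% = $0.00.
Total = $1,057.92 + $7,147.35 + $6,791.57 + $0.00 = $14,996.84.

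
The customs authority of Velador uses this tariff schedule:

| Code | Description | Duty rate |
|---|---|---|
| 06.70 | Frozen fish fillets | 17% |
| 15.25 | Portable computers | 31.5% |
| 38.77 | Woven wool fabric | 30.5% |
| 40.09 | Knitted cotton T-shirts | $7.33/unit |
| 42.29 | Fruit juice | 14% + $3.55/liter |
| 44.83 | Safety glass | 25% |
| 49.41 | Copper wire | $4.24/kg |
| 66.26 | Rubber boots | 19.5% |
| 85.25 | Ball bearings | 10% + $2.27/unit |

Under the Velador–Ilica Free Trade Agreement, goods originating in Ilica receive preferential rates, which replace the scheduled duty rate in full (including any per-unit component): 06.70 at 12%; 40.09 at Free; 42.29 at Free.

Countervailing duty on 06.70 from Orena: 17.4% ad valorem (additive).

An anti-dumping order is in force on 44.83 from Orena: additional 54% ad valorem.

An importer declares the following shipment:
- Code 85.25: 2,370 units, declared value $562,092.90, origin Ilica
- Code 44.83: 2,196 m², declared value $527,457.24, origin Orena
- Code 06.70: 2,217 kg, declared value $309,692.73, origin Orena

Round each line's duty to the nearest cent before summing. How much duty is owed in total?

$584,814.71

Line 1 (85.25, Ilica, 2,370 units, $562,092.90):
Base rate for 85.25 is 10% + $2.27/unit.
Origin Ilica is the FTA partner but 85.25 is not on the preference list; base rate stands.
Duty = $562,092.90 × 10% + 2,370 × $2.27 = $61,589.19.
Line 2 (44.83, Orena, 2,196 m², $527,457.24):
Base rate for 44.83 is 25%.
Additional duty on 44.83 from Orena: +54%. Applied ad valorem rate: 25% + 54% = 79%.
Duty = $527,457.24 × 79% = $416,691.22.
Line 3 (06.70, Orena, 2,217 kg, $309,692.73):
Base rate for 06.70 is 17%.
06.70 has an FTA preferential rate, but origin Orena is not Ilica; base rate stands.
Additional duty on 06.70 from Orena: +17.4%. Applied ad valorem rate: 17% + 17.4% = 34.4%.
Duty = $309,692.73 × 34.4% = $106,534.30.
Total = $61,589.19 + $416,691.22 + $106,534.30 = $584,814.71.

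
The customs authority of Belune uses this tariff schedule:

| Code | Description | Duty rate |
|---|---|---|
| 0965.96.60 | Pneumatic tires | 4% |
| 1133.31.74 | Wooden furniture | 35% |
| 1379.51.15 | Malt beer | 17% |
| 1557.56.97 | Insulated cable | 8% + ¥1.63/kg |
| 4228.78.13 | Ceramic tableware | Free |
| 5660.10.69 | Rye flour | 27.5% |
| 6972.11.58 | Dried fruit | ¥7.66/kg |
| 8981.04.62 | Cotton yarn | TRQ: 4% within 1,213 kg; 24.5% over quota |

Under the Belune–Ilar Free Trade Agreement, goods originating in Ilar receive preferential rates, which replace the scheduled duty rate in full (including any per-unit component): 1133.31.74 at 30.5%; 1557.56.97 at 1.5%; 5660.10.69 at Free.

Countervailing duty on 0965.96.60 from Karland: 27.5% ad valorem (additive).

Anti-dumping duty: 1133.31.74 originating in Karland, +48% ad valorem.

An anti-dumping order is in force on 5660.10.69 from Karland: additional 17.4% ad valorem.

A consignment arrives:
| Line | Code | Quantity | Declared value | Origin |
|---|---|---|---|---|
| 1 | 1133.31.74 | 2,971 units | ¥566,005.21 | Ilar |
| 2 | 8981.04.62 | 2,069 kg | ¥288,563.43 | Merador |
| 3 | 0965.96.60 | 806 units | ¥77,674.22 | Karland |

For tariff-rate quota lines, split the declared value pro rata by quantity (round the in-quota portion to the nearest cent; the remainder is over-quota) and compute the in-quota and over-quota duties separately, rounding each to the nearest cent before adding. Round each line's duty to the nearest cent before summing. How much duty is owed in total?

Line 1 (1133.31.74, Ilar, 2,971 units, ¥566,005.21):
Base rate for 1133.31.74 is 35%.
Origin Ilar qualifies under the Belune–Ilar agreement and 1133.31.74 is covered: preferential rate 30.5% applies instead.
The additional-duty order on 1133.31.74 targets Karland, not Ilar; it does not apply.
Duty = ¥566,005.21 × 30.5% = ¥172,631.59.
Line 2 (8981.04.62, Merador, 2,069 kg, ¥288,563.43):
Code 8981.04.62 is under a tariff-rate quota (threshold 1,213 kg). In-quota: 1,213 kg at 4%; over-quota: 856 kg at 24.5%.
Pro-rata value split: in-quota = ¥288,563.43 × 1,213/2,069 = ¥169,177.11; over-quota = ¥288,563.43 − ¥169,177.11 = ¥119,386.32.
In-quota duty = ¥169,177.11 × 4% = ¥6,767.08. Over-quota duty = ¥119,386.32 × 24.5% = ¥29,249.65.
Line duty = ¥6,767.08 + ¥29,249.65 = ¥36,016.73.
Line 3 (0965.96.60, Karland, 806 units, ¥77,674.22):
Base rate for 0965.96.60 is 4%.
Additional duty on 0965.96.60 from Karland: +27.5%. Applied ad valorem rate: 4% + 27.5% = 31.5%.
Duty = ¥77,674.22 × 31.5% = ¥24,467.38.
Total = ¥172,631.59 + ¥36,016.73 + ¥24,467.38 = ¥233,115.70.

¥233,115.70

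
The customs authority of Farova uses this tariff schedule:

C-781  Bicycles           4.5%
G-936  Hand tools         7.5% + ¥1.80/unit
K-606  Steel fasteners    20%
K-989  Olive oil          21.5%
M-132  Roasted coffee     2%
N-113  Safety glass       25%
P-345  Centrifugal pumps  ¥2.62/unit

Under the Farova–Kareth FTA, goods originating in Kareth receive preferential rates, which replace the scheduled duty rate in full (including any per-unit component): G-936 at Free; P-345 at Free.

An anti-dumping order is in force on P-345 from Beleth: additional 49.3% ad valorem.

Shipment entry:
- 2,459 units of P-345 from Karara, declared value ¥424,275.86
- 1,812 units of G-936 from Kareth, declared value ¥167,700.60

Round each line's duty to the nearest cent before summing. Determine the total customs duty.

Line 1 (P-345, Karara, 2,459 units, ¥424,275.86):
Base rate for P-345 is ¥2.62/unit.
P-345 has an FTA preferential rate, but origin Karara is not Kareth; base rate stands.
The additional-duty order on P-345 targets Beleth, not Karara; it does not apply.
Duty = 2,459 × ¥2.62 = ¥6,442.58.
Line 2 (G-936, Kareth, 1,812 units, ¥167,700.60):
Base rate for G-936 is 7.5% + ¥1.80/unit.
Origin Kareth qualifies under the Farova–Kareth agreement and G-936 is covered: preferential rate Free applies instead.
Duty = ¥167,700.60 × 0% = ¥0.00.
Total = ¥6,442.58 + ¥0.00 = ¥6,442.58.

¥6,442.58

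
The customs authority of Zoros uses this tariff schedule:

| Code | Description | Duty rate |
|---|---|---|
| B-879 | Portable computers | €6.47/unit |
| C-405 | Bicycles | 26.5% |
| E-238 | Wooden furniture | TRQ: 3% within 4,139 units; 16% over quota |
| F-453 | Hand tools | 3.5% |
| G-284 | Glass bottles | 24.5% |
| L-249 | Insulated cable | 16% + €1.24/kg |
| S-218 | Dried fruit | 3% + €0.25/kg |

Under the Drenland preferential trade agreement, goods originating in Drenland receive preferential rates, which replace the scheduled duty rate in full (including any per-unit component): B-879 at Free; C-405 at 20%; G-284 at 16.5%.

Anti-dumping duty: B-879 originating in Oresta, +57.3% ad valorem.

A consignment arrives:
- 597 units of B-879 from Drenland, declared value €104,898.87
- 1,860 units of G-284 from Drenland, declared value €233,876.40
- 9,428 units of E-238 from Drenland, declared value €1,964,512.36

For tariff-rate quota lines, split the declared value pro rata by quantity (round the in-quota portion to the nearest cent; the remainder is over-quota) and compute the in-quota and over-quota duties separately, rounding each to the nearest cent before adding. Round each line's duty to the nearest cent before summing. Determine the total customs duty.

Line 1 (B-879, Drenland, 597 units, €104,898.87):
Base rate for B-879 is €6.47/unit.
Origin Drenland qualifies under the Zoros–Drenland agreement and B-879 is covered: preferential rate Free applies instead.
The additional-duty order on B-879 targets Oresta, not Drenland; it does not apply.
Duty = €104,898.87 × 0% = €0.00.
Line 2 (G-284, Drenland, 1,860 units, €233,876.40):
Base rate for G-284 is 24.5%.
Origin Drenland qualifies under the Zoros–Drenland agreement and G-284 is covered: preferential rate 16.5% applies instead.
Duty = €233,876.40 × 16.5% = €38,589.61.
Line 3 (E-238, Drenland, 9,428 units, €1,964,512.36):
Code E-238 is under a tariff-rate quota (threshold 4,139 units). In-quota: 4,139 units at 3%; over-quota: 5,289 units at 16%.
Pro-rata value split: in-quota = €1,964,512.36 × 4,139/9,428 = €862,443.43; over-quota = €1,964,512.36 − €862,443.43 = €1,102,068.93.
In-quota duty = €862,443.43 × 3% = €25,873.30. Over-quota duty = €1,102,068.93 × 16% = €176,331.03.
Line duty = €25,873.30 + €176,331.03 = €202,204.33.
Total = €0.00 + €38,589.61 + €202,204.33 = €240,793.94.

€240,793.94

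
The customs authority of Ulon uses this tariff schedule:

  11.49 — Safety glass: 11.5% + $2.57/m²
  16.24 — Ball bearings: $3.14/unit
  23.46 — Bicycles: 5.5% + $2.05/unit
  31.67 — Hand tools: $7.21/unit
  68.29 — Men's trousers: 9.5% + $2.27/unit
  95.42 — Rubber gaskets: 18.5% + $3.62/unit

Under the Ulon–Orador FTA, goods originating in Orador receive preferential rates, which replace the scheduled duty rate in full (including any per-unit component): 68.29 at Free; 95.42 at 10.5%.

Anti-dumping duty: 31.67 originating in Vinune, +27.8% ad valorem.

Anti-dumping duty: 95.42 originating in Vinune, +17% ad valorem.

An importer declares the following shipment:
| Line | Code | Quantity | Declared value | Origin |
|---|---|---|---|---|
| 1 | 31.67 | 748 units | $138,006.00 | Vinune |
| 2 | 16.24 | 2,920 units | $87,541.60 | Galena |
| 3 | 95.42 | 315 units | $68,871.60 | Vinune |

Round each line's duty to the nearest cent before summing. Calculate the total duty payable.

$78,517.27

Line 1 (31.67, Vinune, 748 units, $138,006.00):
Base rate for 31.67 is $7.21/unit.
Additional duty on 31.67 from Vinune: +27.8% ad valorem. Applied ad valorem rate = 27.8%.
Duty = $138,006.00 × 27.8% + 748 × $7.21 = $43,758.75.
Line 2 (16.24, Galena, 2,920 units, $87,541.60):
Base rate for 16.24 is $3.14/unit.
Duty = 2,920 × $3.14 = $9,168.80.
Line 3 (95.42, Vinune, 315 units, $68,871.60):
Base rate for 95.42 is 18.5% + $3.62/unit.
95.42 has an FTA preferential rate, but origin Vinune is not Orador; base rate stands.
Additional duty on 95.42 from Vinune: +17%. Applied ad valorem rate: 18.5% + 17% = 35.5%.
Duty = $68,871.60 × 35.5% + 315 × $3.62 = $25,589.72.
Total = $43,758.75 + $9,168.80 + $25,589.72 = $78,517.27.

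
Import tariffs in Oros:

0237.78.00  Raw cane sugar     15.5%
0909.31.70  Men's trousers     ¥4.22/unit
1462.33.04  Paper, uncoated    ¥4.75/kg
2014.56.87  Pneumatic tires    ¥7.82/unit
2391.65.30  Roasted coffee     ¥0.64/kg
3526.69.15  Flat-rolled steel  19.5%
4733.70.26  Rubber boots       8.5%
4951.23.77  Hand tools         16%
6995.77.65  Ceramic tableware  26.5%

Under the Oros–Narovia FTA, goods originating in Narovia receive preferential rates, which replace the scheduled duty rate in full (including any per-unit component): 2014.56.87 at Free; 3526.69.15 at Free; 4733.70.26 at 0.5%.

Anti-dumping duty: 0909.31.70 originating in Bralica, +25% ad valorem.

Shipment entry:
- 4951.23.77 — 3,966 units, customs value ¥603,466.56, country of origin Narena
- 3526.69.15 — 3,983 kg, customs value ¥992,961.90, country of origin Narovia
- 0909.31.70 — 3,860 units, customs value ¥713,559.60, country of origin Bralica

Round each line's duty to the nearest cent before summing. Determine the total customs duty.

Line 1 (4951.23.77, Narena, 3,966 units, ¥603,466.56):
Base rate for 4951.23.77 is 16%.
Duty = ¥603,466.56 × 16% = ¥96,554.65.
Line 2 (3526.69.15, Narovia, 3,983 kg, ¥992,961.90):
Base rate for 3526.69.15 is 19.5%.
Origin Narovia qualifies under the Oros–Narovia agreement and 3526.69.15 is covered: preferential rate Free applies instead.
Duty = ¥992,961.90 × 0% = ¥0.00.
Line 3 (0909.31.70, Bralica, 3,860 units, ¥713,559.60):
Base rate for 0909.31.70 is ¥4.22/unit.
Additional duty on 0909.31.70 from Bralica: +25% ad valorem. Applied ad valorem rate = 25%.
Duty = ¥713,559.60 × 25% + 3,860 × ¥4.22 = ¥194,679.10.
Total = ¥96,554.65 + ¥0.00 + ¥194,679.10 = ¥291,233.75.

¥291,233.75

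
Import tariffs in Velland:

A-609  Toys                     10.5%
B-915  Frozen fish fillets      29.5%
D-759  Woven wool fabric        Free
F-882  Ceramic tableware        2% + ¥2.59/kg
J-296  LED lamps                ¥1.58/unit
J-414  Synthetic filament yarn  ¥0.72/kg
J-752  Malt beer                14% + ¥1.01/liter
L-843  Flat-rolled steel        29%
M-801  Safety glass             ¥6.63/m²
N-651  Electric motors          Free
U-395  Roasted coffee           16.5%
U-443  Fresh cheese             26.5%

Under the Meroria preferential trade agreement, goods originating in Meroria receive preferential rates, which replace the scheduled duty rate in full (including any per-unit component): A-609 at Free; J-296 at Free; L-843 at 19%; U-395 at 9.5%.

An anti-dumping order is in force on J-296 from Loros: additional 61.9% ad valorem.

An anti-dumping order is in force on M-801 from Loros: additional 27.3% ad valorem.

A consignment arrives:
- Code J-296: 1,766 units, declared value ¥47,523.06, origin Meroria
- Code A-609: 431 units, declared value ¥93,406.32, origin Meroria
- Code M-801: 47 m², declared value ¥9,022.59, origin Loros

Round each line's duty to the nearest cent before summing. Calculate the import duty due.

¥2,774.78

Line 1 (J-296, Meroria, 1,766 units, ¥47,523.06):
Base rate for J-296 is ¥1.58/unit.
Origin Meroria qualifies under the Velland–Meroria agreement and J-296 is covered: preferential rate Free applies instead.
The additional-duty order on J-296 targets Loros, not Meroria; it does not apply.
Duty = ¥47,523.06 × 0% = ¥0.00.
Line 2 (A-609, Meroria, 431 units, ¥93,406.32):
Base rate for A-609 is 10.5%.
Origin Meroria qualifies under the Velland–Meroria agreement and A-609 is covered: preferential rate Free applies instead.
Duty = ¥93,406.32 × 0% = ¥0.00.
Line 3 (M-801, Loros, 47 m², ¥9,022.59):
Base rate for M-801 is ¥6.63/m².
Additional duty on M-801 from Loros: +27.3% ad valorem. Applied ad valorem rate = 27.3%.
Duty = ¥9,022.59 × 27.3% + 47 × ¥6.63 = ¥2,774.78.
Total = ¥0.00 + ¥0.00 + ¥2,774.78 = ¥2,774.78.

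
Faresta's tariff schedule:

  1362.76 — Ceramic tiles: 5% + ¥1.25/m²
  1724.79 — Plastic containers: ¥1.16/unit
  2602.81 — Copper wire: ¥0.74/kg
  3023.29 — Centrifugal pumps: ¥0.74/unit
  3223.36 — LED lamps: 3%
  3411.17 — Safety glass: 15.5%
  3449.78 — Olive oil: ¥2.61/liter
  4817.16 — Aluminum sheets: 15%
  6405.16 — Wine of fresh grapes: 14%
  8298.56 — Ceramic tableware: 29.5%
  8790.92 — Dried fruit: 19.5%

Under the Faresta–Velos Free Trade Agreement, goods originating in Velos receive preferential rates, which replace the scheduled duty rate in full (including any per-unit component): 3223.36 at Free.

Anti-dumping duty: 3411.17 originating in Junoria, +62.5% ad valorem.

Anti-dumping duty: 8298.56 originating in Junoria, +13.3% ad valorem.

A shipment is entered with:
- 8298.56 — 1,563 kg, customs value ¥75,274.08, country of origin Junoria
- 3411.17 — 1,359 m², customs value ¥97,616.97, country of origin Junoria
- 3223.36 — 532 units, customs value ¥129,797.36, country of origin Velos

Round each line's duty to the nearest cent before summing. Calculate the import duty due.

Line 1 (8298.56, Junoria, 1,563 kg, ¥75,274.08):
Base rate for 8298.56 is 29.5%.
Additional duty on 8298.56 from Junoria: +13.3%. Applied ad valorem rate: 29.5% + 13.3% = 42.8%.
Duty = ¥75,274.08 × 42.8% = ¥32,217.31.
Line 2 (3411.17, Junoria, 1,359 m², ¥97,616.97):
Base rate for 3411.17 is 15.5%.
Additional duty on 3411.17 from Junoria: +62.5%. Applied ad valorem rate: 15.5% + 62.5% = 78%.
Duty = ¥97,616.97 × 78% = ¥76,141.24.
Line 3 (3223.36, Velos, 532 units, ¥129,797.36):
Base rate for 3223.36 is 3%.
Origin Velos qualifies under the Faresta–Velos agreement and 3223.36 is covered: preferential rate Free applies instead.
Duty = ¥129,797.36 × 0% = ¥0.00.
Total = ¥32,217.31 + ¥76,141.24 + ¥0.00 = ¥108,358.55.

¥108,358.55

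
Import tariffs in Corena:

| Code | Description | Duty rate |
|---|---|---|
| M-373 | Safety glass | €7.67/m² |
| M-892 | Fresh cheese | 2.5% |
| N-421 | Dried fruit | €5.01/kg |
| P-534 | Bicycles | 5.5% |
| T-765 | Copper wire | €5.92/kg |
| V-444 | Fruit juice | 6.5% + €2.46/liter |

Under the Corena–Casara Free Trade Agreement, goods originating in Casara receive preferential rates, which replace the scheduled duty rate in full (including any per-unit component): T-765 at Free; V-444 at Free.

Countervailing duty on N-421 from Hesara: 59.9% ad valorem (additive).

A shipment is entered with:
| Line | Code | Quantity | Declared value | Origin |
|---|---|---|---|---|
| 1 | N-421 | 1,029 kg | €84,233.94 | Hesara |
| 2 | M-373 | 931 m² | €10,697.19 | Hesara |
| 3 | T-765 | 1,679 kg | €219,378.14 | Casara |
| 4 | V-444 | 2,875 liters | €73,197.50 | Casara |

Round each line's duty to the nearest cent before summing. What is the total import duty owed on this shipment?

€62,752.19

Line 1 (N-421, Hesara, 1,029 kg, €84,233.94):
Base rate for N-421 is €5.01/kg.
Additional duty on N-421 from Hesara: +59.9% ad valorem. Applied ad valorem rate = 59.9%.
Duty = €84,233.94 × 59.9% + 1,029 × €5.01 = €55,611.42.
Line 2 (M-373, Hesara, 931 m², €10,697.19):
Base rate for M-373 is €7.67/m².
Duty = 931 × €7.67 = €7,140.77.
Line 3 (T-765, Casara, 1,679 kg, €219,378.14):
Base rate for T-765 is €5.92/kg.
Origin Casara qualifies under the Corena–Casara agreement and T-765 is covered: preferential rate Free applies instead.
Duty = €219,378.14 × 0% = €0.00.
Line 4 (V-444, Casara, 2,875 liters, €73,197.50):
Base rate for V-444 is 6.5% + €2.46/liter.
Origin Casara qualifies under the Corena–Casara agreement and V-444 is covered: preferential rate Free applies instead.
Duty = €73,197.50 × 0% = €0.00.
Total = €55,611.42 + €7,140.77 + €0.00 + €0.00 = €62,752.19.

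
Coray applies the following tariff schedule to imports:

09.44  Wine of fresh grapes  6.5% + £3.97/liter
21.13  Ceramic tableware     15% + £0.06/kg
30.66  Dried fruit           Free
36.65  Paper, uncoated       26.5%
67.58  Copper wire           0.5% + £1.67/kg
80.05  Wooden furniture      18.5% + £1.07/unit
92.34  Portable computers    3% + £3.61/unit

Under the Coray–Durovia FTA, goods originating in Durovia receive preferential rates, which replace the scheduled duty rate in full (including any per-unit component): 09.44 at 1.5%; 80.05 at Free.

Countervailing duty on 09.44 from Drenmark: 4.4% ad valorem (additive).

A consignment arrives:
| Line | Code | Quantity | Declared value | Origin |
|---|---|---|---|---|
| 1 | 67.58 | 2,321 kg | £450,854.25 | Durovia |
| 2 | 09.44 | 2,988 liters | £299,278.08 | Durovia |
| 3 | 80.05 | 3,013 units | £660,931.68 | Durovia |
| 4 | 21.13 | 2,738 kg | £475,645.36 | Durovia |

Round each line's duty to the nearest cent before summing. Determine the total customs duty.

£82,130.59

Line 1 (67.58, Durovia, 2,321 kg, £450,854.25):
Base rate for 67.58 is 0.5% + £1.67/kg.
Origin Durovia is the FTA partner but 67.58 is not on the preference list; base rate stands.
Duty = £450,854.25 × 0.5% + 2,321 × £1.67 = £6,130.34.
Line 2 (09.44, Durovia, 2,988 liters, £299,278.08):
Base rate for 09.44 is 6.5% + £3.97/liter.
Origin Durovia qualifies under the Coray–Durovia agreement and 09.44 is covered: preferential rate 1.5% applies instead.
The additional-duty order on 09.44 targets Drenmark, not Durovia; it does not apply.
Duty = £299,278.08 × 1.5% = £4,489.17.
Line 3 (80.05, Durovia, 3,013 units, £660,931.68):
Base rate for 80.05 is 18.5% + £1.07/unit.
Origin Durovia qualifies under the Coray–Durovia agreement and 80.05 is covered: preferential rate Free applies instead.
Duty = £660,931.68 × 0% = £0.00.
Line 4 (21.13, Durovia, 2,738 kg, £475,645.36):
Base rate for 21.13 is 15% + £0.06/kg.
Origin Durovia is the FTA partner but 21.13 is not on the preference list; base rate stands.
Duty = £475,645.36 × 15% + 2,738 × £0.06 = £71,511.08.
Total = £6,130.34 + £4,489.17 + £0.00 + £71,511.08 = £82,130.59.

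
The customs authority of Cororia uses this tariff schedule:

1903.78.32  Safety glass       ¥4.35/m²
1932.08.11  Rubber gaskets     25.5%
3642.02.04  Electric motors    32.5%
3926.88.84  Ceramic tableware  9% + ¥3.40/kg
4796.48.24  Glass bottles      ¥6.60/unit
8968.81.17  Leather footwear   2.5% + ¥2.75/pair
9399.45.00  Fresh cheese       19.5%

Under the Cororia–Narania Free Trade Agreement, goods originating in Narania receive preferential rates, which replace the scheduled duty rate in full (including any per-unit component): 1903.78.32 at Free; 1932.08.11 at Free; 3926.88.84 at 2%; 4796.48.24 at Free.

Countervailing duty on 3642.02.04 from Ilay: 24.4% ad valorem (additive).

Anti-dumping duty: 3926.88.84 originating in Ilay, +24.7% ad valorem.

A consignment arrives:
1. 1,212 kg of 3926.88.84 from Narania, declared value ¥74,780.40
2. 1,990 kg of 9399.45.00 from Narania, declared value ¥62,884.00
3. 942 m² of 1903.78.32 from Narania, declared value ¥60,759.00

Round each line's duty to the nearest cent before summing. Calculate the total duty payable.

¥13,757.99

Line 1 (3926.88.84, Narania, 1,212 kg, ¥74,780.40):
Base rate for 3926.88.84 is 9% + ¥3.40/kg.
Origin Narania qualifies under the Cororia–Narania agreement and 3926.88.84 is covered: preferential rate 2% applies instead.
The additional-duty order on 3926.88.84 targets Ilay, not Narania; it does not apply.
Duty = ¥74,780.40 × 2% = ¥1,495.61.
Line 2 (9399.45.00, Narania, 1,990 kg, ¥62,884.00):
Base rate for 9399.45.00 is 19.5%.
Origin Narania is the FTA partner but 9399.45.00 is not on the preference list; base rate stands.
Duty = ¥62,884.00 × 19.5% = ¥12,262.38.
Line 3 (1903.78.32, Narania, 942 m², ¥60,759.00):
Base rate for 1903.78.32 is ¥4.35/m².
Origin Narania qualifies under the Cororia–Narania agreement and 1903.78.32 is covered: preferential rate Free applies instead.
Duty = ¥60,759.00 × 0% = ¥0.00.
Total = ¥1,495.61 + ¥12,262.38 + ¥0.00 = ¥13,757.99.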